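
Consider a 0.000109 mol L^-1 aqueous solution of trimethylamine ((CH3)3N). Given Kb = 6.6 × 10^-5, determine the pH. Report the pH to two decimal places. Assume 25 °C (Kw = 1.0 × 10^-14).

(CH3)3N + H2O ⇌ (CH3)3NH+ + OH-
Let x = [OH-] at equilibrium. Kb = x²/(0.000109 − x).
Here C₀/Kb ≈ 1.65, so the small-x approximation fails. Use the quadratic:
x = (−Kb + √(Kb² + 4·Kb·C₀))/2 = 5.80 × 10^-5 M
pOH = 4.24, so pH = 14.00 − pOH = 9.76

pH = 9.76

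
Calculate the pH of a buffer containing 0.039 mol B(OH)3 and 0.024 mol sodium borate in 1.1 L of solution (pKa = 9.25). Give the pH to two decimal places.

Using pH = pKa + log([base]/[acid]) with [base]/[acid] = 0.024/0.039:
pH = 9.25 + (-0.211) = 9.04

pH = 9.04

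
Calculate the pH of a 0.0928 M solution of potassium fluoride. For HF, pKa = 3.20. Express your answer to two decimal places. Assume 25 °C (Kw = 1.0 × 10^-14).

pH = 8.08

F- is the conjugate base of the weak acid HF.
Ka = 10^(−3.20) = 6.31 × 10^-4
Kb = Kw/Ka = 1.0×10^-14 / 6.31 × 10^-4 = 1.58 × 10^-11
Let x = [OH-] at equilibrium. Kb = x²/(0.0928 − x).
Assume x ≪ 0.0928: x ≈ √(1.58 × 10^-11 × 0.0928) = 1.21 × 10^-6 M
(x/C₀ = 0.0013% < 5%, so the approximation holds.)
pOH = 5.92, so pH = 14.00 − pOH = 8.08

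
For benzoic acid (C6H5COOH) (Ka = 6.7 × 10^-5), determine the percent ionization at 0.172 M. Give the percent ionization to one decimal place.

C6H5COOH ⇌ C6H5COO- + H+; let x = [H+] at equilibrium.
x ≈ √(Ka·C₀) = √(6.7 × 10^-5 × 0.172) = 3.39 × 10^-3 M
% ionization = x/C₀ × 100% = 3.39 × 10^-3/0.172 × 100% = 2.0%

2.0%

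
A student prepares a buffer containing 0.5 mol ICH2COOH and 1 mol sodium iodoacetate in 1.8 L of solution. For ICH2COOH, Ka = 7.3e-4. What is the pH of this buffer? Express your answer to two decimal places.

pKa = −log(7.3 × 10^-4) = 3.137
Henderson–Hasselbalch: pH = pKa + log([ICH2COO-]/[ICH2COOH]) = 3.137 + log(1/0.5)
pH = 3.137 + (+0.301) = 3.44

pH = 3.44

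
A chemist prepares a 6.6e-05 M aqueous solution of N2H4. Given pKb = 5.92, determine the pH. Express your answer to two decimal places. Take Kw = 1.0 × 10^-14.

N2H4 + H2O ⇌ N2H5+ + OH-
Kb = 10^(−5.92) = 1.20 × 10^-6
From the ICE table, Kb = [OH-]²/(6.6e-05 − [OH-]) = 1.20 × 10^-6.
Here C₀/Kb ≈ 55, so the small-[OH-] approximation fails. Use the quadratic:
[OH-] = [−1.2e-06 + √(1.2e-06² + 3.17e-10)]/2 = 8.32 × 10^-6 M
pOH = −log(8.32 × 10^-6) = 5.08; pH = 14.00 − 5.08 = 8.92

pH = 8.92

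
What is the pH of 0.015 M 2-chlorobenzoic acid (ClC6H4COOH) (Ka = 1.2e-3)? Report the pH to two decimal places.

pH = 2.43

ClC6H4COOH ⇌ ClC6H4COO- + H+
Ka = [H+]²/(0.015 − [H+]) = 1.2 × 10^-3
Here C₀/Ka ≈ 12.5, so the small-[H+] approximation fails. Use the quadratic:
[H+] = (−Ka + √(Ka² + 4·Ka·C₀))/2 = 3.68 × 10^-3 M
pH = −log[H+] = −log(3.68 × 10^-3) = 2.43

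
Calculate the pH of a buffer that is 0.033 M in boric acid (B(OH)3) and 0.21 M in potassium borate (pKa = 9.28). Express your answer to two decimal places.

Henderson–Hasselbalch: pH = pKa + log([B(OH)4-]/[B(OH)3]) = 9.28 + log(0.21/0.033)
pH = 9.28 + (+0.804) = 10.08

pH = 10.08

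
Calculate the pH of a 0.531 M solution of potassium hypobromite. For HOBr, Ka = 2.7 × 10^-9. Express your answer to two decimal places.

OBr- is the conjugate base of the weak acid HOBr.
Kb = Kw/Ka = 1.0×10^-14 / 2.7 × 10^-9 = 3.70 × 10^-6
Kb = x²/(0.531 − x) = 3.70 × 10^-6
Neglecting x in the denominator: x = √(3.70 × 10^-6 × 0.531) = 1.40 × 10^-3 M
(x/C₀ = 0.26% < 5%, so the approximation holds.)
pOH = −log(1.40 × 10^-3) = 2.85; pH = 14.00 − 2.85 = 11.15

pH = 11.15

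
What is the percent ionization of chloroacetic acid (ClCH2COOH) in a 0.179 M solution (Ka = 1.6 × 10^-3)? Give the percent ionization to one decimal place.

9.0%

ClCH2COOH ⇌ ClCH2COO- + H+; let x = [H+] at equilibrium.
Solve x² + 0.0016x − 0.000286 = 0 → x = 1.61 × 10^-2 M
% ionization = x/C₀ × 100% = 1.61 × 10^-2/0.179 × 100% = 9.0%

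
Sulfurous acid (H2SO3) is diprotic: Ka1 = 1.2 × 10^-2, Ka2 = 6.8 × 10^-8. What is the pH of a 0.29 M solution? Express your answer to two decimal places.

pH = 1.27

Ka1 ≫ Ka2, so treat the first dissociation as the only significant source of H+.
Ka1 = x²/(0.29 − x) = 1.2 × 10^-2
Solving the quadratic: x = (−Ka1 + √(Ka1² + 4·Ka1·C₀))/2 = 5.33 × 10^-2 M
pH = −log(5.33 × 10^-2) = 1.27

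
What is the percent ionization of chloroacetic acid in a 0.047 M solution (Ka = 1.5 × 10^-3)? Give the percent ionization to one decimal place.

16.3%

ClCH2COOH ⇌ ClCH2COO- + H+; let x = [H+] at equilibrium.
Solve x² + 0.0015x − 7.05e-05 = 0 → x = 7.68 × 10^-3 M
Fraction ionized = 7.68 × 10^-3 / 0.047 = 0.1634 → 16.3%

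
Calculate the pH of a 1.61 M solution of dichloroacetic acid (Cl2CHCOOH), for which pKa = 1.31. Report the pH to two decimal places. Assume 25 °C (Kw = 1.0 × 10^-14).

pH = 0.59

Cl2CHCOOH ⇌ Cl2CHCOO- + H+
Ka = 10^(−1.31) = 4.90 × 10^-2
From the ICE table, Ka = [H+]²/(1.61 − [H+]) = 4.90 × 10^-2.
[H+] is not negligible relative to C₀; solve [H+]² + 0.049·[H+] − 0.0789 = 0.
[H+] = [−0.049 + √(0.049² + 0.316)]/2 = 2.57 × 10^-1 M
pH = −log(2.57 × 10^-1) = 0.59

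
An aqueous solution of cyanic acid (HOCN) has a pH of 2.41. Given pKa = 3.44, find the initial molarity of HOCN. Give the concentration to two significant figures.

C₀ = 4.6 × 10^-2 M

[H+] = 10^(-2.41) = 3.89 × 10^-3 M = x
Ka = 10^(−3.44) = 3.63 × 10^-4
Ka = x²/(C₀ − x) ⇒ C₀ = x + x²/Ka
C₀ = 3.89 × 10^-3 + (3.89 × 10^-3)²/(3.63 × 10^-4) = 4.56 × 10^-2 M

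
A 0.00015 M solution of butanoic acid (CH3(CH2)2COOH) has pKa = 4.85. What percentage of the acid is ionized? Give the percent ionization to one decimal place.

26.3%

CH3(CH2)2COOH ⇌ CH3(CH2)2COO- + H+; let x = [H+] at equilibrium.
Ka = 10^(−4.85) = 1.41 × 10^-5
Ka = x²/(C₀ − x); solving the quadratic gives x = 3.95 × 10^-5 M.
Fraction ionized = 3.95 × 10^-5 / 0.00015 = 0.2633 → 26.3%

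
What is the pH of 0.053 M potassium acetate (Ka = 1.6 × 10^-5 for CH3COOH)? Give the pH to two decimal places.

pH = 8.76

CH3COO- is the conjugate base of the weak acid CH3COOH.
Kb = Kw/Ka = 1.0×10^-14 / 1.6 × 10^-5 = 6.25 × 10^-10
Let x = [OH-] at equilibrium. Kb = x²/(0.053 − x).
Assume x ≪ 0.053: x ≈ √(6.25 × 10^-10 × 0.053) = 5.76 × 10^-6 M
pOH = 5.24, so pH = 14.00 − pOH = 8.76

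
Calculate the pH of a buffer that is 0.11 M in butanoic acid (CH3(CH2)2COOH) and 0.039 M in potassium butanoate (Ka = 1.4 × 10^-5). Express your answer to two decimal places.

pKa = −log(1.4 × 10^-5) = 4.854
Henderson–Hasselbalch: pH = pKa + log([CH3(CH2)2COO-]/[CH3(CH2)2COOH]) = 4.854 + log(0.039/0.11)
pH = 4.854 + (-0.450) = 4.40

pH = 4.40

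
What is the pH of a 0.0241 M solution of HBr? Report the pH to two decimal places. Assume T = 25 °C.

pH = 1.62

HBr is a strong acid and dissociates completely, so [H+] = 0.0241 M.
pH = -log(0.0241) = 1.62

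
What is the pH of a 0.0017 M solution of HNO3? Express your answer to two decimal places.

HNO3 is a strong acid and dissociates completely, so [H+] = 0.0017 M.
pH = -log(0.0017) = 2.77

pH = 2.77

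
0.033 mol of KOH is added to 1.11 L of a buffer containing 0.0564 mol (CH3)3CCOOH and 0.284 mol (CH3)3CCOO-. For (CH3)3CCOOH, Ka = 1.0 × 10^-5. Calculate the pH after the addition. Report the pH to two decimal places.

OH- converts (CH3)3CCOOH to (CH3)3CCOO-: (CH3)3CCOOH → 0.0234 mol, (CH3)3CCOO- → 0.317 mol.
pKa = −log(1.0 × 10^-5) = 5.000
pH = pKa + log(n_(CH3)3CCOO-/n_(CH3)3CCOOH) = 5.000 + log(0.317/0.0234) = 5.000 + (+1.132)

pH = 6.13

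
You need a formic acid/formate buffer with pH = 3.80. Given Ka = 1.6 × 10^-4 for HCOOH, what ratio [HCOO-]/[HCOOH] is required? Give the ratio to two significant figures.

ratio = 1.0

pKa = -log(1.6 × 10^-4) = 3.796
pH = pKa + log(r) ⇒ log(r) = 3.80 − 3.796 = +0.004
r = [HCOO-]/[HCOOH] = 10^(+0.004) = 1.01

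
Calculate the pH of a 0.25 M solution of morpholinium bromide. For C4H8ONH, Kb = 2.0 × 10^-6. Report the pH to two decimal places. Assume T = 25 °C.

C4H8ONH2+ is the conjugate acid of the weak base C4H8ONH.
Ka = Kw/Kb = 1.0×10^-14 / 2.0 × 10^-6 = 5.00 × 10^-9
From the ICE table, Ka = [H+]²/(0.25 − [H+]) = 5.00 × 10^-9.
Assume [H+] ≪ 0.25: [H+] ≈ √(5.00 × 10^-9 × 0.25) = 3.54 × 10^-5 M
Check: 0.014% ionized — well under 5%, approximation valid.
pH = −log[H+] = −log(3.54 × 10^-5) = 4.45

pH = 4.45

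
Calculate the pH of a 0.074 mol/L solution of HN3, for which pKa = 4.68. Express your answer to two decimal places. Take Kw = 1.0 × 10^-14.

pH = 2.91

HN3 ⇌ N3- + H+
Ka = 10^(−4.68) = 2.09 × 10^-5
From the ICE table, Ka = [H+]²/(0.074 − [H+]) = 2.09 × 10^-5.
Since Ka ≪ C₀, [H+] ≈ √(Ka·C₀) = 1.24 × 10^-3 M.
pH = −log[H+] = −log(1.24 × 10^-3) = 2.91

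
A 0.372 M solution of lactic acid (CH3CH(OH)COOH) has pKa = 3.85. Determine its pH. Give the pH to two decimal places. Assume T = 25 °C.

CH3CH(OH)COOH ⇌ CH3CH(OH)COO- + H+
Ka = 10^(−3.85) = 1.41 × 10^-4
Ka = [H+]²/(0.372 − [H+]) = 1.41 × 10^-4
Assume [H+] ≪ 0.372: [H+] ≈ √(1.41 × 10^-4 × 0.372) = 7.24 × 10^-3 M
pH = −log[H+] = −log(7.24 × 10^-3) = 2.14

pH = 2.14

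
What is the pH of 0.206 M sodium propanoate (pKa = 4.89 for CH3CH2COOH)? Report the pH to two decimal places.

pH = 9.10

CH3CH2COO- is the conjugate base of the weak acid CH3CH2COOH.
Ka = 10^(−4.89) = 1.29 × 10^-5
Kb = Kw/Ka = 1.0×10^-14 / 1.29 × 10^-5 = 7.75 × 10^-10
Let x = [OH-] at equilibrium. Kb = x²/(0.206 − x).
Assume x ≪ 0.206: x ≈ √(7.75 × 10^-10 × 0.206) = 1.26 × 10^-5 M
pOH = −log(1.26 × 10^-5) = 4.90; pH = 14.00 − 4.90 = 9.10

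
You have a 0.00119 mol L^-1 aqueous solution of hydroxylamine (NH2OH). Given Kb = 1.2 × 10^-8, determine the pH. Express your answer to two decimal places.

pH = 8.58

NH2OH + H2O ⇌ NH3OH+ + OH-
Kb = x²/(0.00119 − x) = 1.2 × 10^-8
Since Kb ≪ C₀, x ≈ √(Kb·C₀) = 3.78 × 10^-6 M.
(x/C₀ = 0.32% < 5%, so the approximation holds.)
pOH = 5.42, so pH = 14.00 − pOH = 8.58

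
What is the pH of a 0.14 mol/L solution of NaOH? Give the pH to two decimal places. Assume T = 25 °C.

NaOH is a strong base; [OH-] = 0.14 M.
pOH = -log(0.14) = 0.85
pH = 14.00 - 0.85 = 13.15

pH = 13.15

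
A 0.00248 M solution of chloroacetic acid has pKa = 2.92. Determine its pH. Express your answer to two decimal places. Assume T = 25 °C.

ClCH2COOH ⇌ ClCH2COO- + H+
Ka = 10^(−2.92) = 1.20 × 10^-3
Ka = [H+]²/(0.00248 − [H+]) = 1.20 × 10^-3
[H+] is not negligible relative to C₀; solve [H+]² + 0.0012·[H+] − 2.98e-06 = 0.
[H+] = (−Ka + √(Ka² + 4·Ka·C₀))/2 = 1.23 × 10^-3 M
pH = −log[H+] = −log(1.23 × 10^-3) = 2.91

pH = 2.91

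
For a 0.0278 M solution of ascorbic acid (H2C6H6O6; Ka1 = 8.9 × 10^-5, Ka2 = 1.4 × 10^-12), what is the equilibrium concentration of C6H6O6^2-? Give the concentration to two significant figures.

First ionization gives [H+] ≈ [HC6H6O6-] = 1.53 × 10^-3 M.
Second step: Ka2 = [H+][C6H6O6^2-]/[HC6H6O6-] ≈ [C6H6O6^2-] (since [H+] ≈ [HC6H6O6-]).
So [C6H6O6^2-] ≈ Ka2.

1.4 × 10^-12 M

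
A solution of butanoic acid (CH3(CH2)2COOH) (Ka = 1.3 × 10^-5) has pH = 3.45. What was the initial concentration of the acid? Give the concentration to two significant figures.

[H+] = 10^(-3.45) = 3.55 × 10^-4 M = x
Ka = x²/(C₀ − x) ⇒ C₀ = x + x²/Ka
C₀ = 3.55 × 10^-4 + (3.55 × 10^-4)²/(1.3 × 10^-5) = 1.00 × 10^-2 M

C₀ = 1.0 × 10^-2 M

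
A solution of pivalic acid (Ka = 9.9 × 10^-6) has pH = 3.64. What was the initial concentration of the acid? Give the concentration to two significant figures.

C₀ = 5.5 × 10^-3 M

[H+] = 10^(-3.64) = 2.29 × 10^-4 M = x
Ka = x²/(C₀ − x) ⇒ C₀ = x + x²/Ka
C₀ = 2.29 × 10^-4 + (2.29 × 10^-4)²/(9.9 × 10^-6) = 5.53 × 10^-3 M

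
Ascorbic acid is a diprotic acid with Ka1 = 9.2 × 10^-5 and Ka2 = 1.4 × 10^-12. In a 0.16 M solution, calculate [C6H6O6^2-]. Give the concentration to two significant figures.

First ionization gives [H+] ≈ [HC6H6O6-] = 3.84 × 10^-3 M.
Second step: Ka2 = [H+][C6H6O6^2-]/[HC6H6O6-] ≈ [C6H6O6^2-] (since [H+] ≈ [HC6H6O6-]).
So [C6H6O6^2-] ≈ Ka2.

1.4 × 10^-12 M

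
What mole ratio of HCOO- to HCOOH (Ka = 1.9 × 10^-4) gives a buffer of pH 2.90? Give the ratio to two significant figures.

pKa = -log(1.9 × 10^-4) = 3.721
pH = pKa + log(r) ⇒ log(r) = 2.90 − 3.721 = -0.821
r = [HCOO-]/[HCOOH] = 10^(-0.821) = 0.151

ratio = 0.15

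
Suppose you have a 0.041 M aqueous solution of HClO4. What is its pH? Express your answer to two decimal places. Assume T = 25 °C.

HClO4 is a strong acid and dissociates completely, so [H+] = 0.041 M.
pH = -log(0.041) = 1.39

pH = 1.39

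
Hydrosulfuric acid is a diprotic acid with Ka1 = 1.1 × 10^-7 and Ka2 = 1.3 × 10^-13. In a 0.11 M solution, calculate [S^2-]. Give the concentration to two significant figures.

1.3 × 10^-13 M

First ionization gives [H+] ≈ [HS-] = 1.10 × 10^-4 M.
Second step: Ka2 = [H+][S^2-]/[HS-] ≈ [S^2-] (since [H+] ≈ [HS-]).
So [S^2-] ≈ Ka2.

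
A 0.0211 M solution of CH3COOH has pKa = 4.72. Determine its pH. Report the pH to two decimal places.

CH3COOH ⇌ CH3COO- + H+
Ka = 10^(−4.72) = 1.91 × 10^-5
Ka = x²/(0.0211 − x) = 1.91 × 10^-5
Neglecting x in the denominator: x = √(1.91 × 10^-5 × 0.0211) = 6.35 × 10^-4 M
pH = −log(6.35 × 10^-4) = 3.20

pH = 3.20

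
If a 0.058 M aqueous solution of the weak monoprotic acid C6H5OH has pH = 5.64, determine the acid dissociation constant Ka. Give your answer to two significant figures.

[H+] = 10^(-5.64) = 2.29 × 10^-6 M
At equilibrium [HA] = 0.058 − 2.29 × 10^-6 = 5.80 × 10^-2 M
Ka = [H+][A-]/[HA] = (2.29 × 10^-6)² / 5.80 × 10^-2 = 9.0 × 10^-11

Ka = 9.0 × 10^-11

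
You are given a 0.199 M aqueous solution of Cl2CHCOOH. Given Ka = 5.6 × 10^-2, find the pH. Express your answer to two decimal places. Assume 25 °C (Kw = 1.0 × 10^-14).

pH = 1.09

Cl2CHCOOH ⇌ Cl2CHCOO- + H+
From the ICE table, Ka = x²/(0.199 − x) = 5.6 × 10^-2.
Here C₀/Ka ≈ 3.55, so the small-x approximation fails. Use the quadratic:
x = [−0.056 + √(0.056² + 0.0446)]/2 = 8.12 × 10^-2 M
pH = −log(8.12 × 10^-2) = 1.09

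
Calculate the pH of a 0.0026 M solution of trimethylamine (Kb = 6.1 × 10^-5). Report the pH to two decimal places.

(CH3)3N + H2O ⇌ (CH3)3NH+ + OH-
Kb = [OH-]²/(0.0026 − [OH-]) = 6.1 × 10^-5
[OH-] is not negligible relative to C₀; solve [OH-]² + 6.1e-05·[OH-] − 1.59e-07 = 0.
[OH-] = [−6.1e-05 + √(6.1e-05² + 6.34e-07)]/2 = 3.69 × 10^-4 M
pOH = −log(3.69 × 10^-4) = 3.43; pH = 14.00 − 3.43 = 10.57

pH = 10.57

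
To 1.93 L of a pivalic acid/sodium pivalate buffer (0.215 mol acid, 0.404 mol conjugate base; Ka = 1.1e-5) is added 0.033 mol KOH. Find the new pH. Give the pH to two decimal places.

pH = 5.34

OH- converts (CH3)3CCOOH to (CH3)3CCOO-: (CH3)3CCOOH → 0.182 mol, (CH3)3CCOO- → 0.437 mol.
pKa = −log(1.1 × 10^-5) = 4.959
pH = pKa + log([A⁻]/[HA]) = 4.959 + log(0.437/0.182) = 4.959 +0.380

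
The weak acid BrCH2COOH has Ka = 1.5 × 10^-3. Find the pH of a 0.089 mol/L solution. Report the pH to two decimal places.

BrCH2COOH ⇌ BrCH2COO- + H+
From the ICE table, Ka = [H+]²/(0.089 − [H+]) = 1.5 × 10^-3.
The 5% rule fails; solving [H+]² + Ka·[H+] − Ka·C₀ = 0 exactly:
[H+] = (−Ka + √(Ka² + 4·Ka·C₀))/2 = 1.08 × 10^-2 M
pH = −log(1.08 × 10^-2) = 1.97

pH = 1.97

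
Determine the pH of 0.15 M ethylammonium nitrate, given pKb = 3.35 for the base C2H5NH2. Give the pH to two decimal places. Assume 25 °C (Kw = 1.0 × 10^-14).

pH = 5.74

C2H5NH3+ is the conjugate acid of the weak base C2H5NH2.
Kb = 10^(−3.35) = 4.47 × 10^-4
Ka = Kw/Kb = 1.0×10^-14 / 4.47 × 10^-4 = 2.24 × 10^-11
From the ICE table, Ka = [H+]²/(0.15 − [H+]) = 2.24 × 10^-11.
Neglecting [H+] in the denominator: [H+] = √(2.24 × 10^-11 × 0.15) = 1.83 × 10^-6 M
pH = −log(1.83 × 10^-6) = 5.74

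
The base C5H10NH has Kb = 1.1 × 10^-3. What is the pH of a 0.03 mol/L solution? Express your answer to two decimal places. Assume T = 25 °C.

C5H10NH + H2O ⇌ C5H10NH2+ + OH-
Kb = x²/(0.03 − x) = 1.1 × 10^-3
The 5% rule fails; solving x² + Kb·x − Kb·C₀ = 0 exactly:
x = [−0.0011 + √(0.0011² + 0.000132)]/2 = 5.22 × 10^-3 M
pOH = −log(5.22 × 10^-3) = 2.28; pH = 14.00 − 2.28 = 11.72

pH = 11.72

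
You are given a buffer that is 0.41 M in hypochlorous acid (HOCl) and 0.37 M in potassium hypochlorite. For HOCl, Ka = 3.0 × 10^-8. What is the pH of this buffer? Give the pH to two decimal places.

pH = 7.48

pKa = −log(3.0 × 10^-8) = 7.523
Using pH = pKa + log([base]/[acid]) with [base]/[acid] = 0.37/0.41:
pH = 7.523 + (-0.045) = 7.48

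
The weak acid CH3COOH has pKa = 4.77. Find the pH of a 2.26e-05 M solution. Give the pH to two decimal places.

CH3COOH ⇌ CH3COO- + H+
Ka = 10^(−4.77) = 1.70 × 10^-5
Ka = x²/(2.26e-05 − x) = 1.70 × 10^-5
Here C₀/Ka ≈ 1.33, so the small-x approximation fails. Use the quadratic:
x = (−Ka + √(Ka² + 4·Ka·C₀))/2 = 1.29 × 10^-5 M
pH = −log(1.29 × 10^-5) = 4.89

pH = 4.89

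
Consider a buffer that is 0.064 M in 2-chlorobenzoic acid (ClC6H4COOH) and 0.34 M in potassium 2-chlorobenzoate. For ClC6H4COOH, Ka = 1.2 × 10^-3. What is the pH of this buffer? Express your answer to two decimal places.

pKa = −log(1.2 × 10^-3) = 2.921
Henderson–Hasselbalch: pH = pKa + log([ClC6H4COO-]/[ClC6H4COOH]) = 2.921 + log(0.34/0.064)
pH = 2.921 + (+0.725) = 3.65

pH = 3.65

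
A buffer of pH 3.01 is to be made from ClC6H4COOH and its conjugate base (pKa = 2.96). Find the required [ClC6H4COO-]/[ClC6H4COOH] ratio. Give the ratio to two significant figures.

ratio = 1.1

pH = pKa + log(r) ⇒ log(r) = 3.01 − 2.96 = +0.05
r = [ClC6H4COO-]/[ClC6H4COOH] = 10^(+0.05) = 1.12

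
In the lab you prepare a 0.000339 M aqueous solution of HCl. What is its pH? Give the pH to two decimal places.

pH = 3.47

HCl is a strong acid and dissociates completely, so [H+] = 0.000339 M.
pH = -log(0.000339) = 3.47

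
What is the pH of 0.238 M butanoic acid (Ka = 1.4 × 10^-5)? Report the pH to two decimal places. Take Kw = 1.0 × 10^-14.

pH = 2.74

CH3(CH2)2COOH ⇌ CH3(CH2)2COO- + H+
From the ICE table, Ka = x²/(0.238 − x) = 1.4 × 10^-5.
Since Ka ≪ C₀, x ≈ √(Ka·C₀) = 1.83 × 10^-3 M.
pH = −log(1.83 × 10^-3) = 2.74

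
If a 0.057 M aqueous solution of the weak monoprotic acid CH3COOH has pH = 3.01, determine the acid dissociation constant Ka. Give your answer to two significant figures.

Ka = 1.7 × 10^-5

[H+] = 10^(-3.01) = 9.77 × 10^-4 M
At equilibrium [HA] = 0.057 − 9.77 × 10^-4 = 5.60 × 10^-2 M
Ka = [H+][A-]/[HA] = (9.77 × 10^-4)² / 5.60 × 10^-2 = 1.7 × 10^-5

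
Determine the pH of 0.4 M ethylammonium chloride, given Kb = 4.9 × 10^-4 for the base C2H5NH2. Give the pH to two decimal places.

pH = 5.54

C2H5NH3+ is the conjugate acid of the weak base C2H5NH2.
Ka = Kw/Kb = 1.0×10^-14 / 4.9 × 10^-4 = 2.04 × 10^-11
Ka = [H+]²/(0.4 − [H+]) = 2.04 × 10^-11
Neglecting [H+] in the denominator: [H+] = √(2.04 × 10^-11 × 0.4) = 2.86 × 10^-6 M
([H+]/C₀ = 0.00071% < 5%, so the approximation holds.)
pH = −log(2.86 × 10^-6) = 5.54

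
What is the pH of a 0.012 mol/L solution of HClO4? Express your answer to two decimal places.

HClO4 is a strong acid and dissociates completely, so [H+] = 0.012 M.
pH = -log(0.012) = 1.92

pH = 1.92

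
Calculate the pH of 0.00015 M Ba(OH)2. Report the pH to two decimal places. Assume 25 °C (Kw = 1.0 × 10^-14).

Ba(OH)2 is a strong base (each formula unit releases 2 OH-); [OH-] = 0.0003 M.
pOH = -log(0.0003) = 3.52
pH = 14.00 - 3.52 = 10.48

pH = 10.48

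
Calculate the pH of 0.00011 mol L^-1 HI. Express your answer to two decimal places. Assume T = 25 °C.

HI is a strong acid and dissociates completely, so [H+] = 0.00011 M.
pH = -log(0.00011) = 3.96

pH = 3.96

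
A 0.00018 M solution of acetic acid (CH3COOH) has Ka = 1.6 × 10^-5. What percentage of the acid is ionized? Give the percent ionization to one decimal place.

CH3COOH ⇌ CH3COO- + H+; let x = [H+] at equilibrium.
Solve x² + 1.6e-05x − 2.88e-09 = 0 → x = 4.63 × 10^-5 M
Fraction ionized = 4.63 × 10^-5 / 0.00018 = 0.2572 → 25.7%

25.7%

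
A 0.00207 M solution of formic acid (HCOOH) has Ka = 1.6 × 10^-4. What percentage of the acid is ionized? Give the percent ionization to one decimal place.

24.2%

HCOOH ⇌ HCOO- + H+; let x = [H+] at equilibrium.
Solve x² + 0.00016x − 3.31e-07 = 0 → x = 5.01 × 10^-4 M
Fraction ionized = 5.01 × 10^-4 / 0.00207 = 0.2420 → 24.2%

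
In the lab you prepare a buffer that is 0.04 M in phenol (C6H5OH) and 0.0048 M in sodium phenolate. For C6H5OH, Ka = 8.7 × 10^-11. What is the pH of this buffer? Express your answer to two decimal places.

pH = 9.14

pKa = −log(8.7 × 10^-11) = 10.060
Using pH = pKa + log([base]/[acid]) with [base]/[acid] = 0.0048/0.04:
pH = 10.060 + (-0.921) = 9.14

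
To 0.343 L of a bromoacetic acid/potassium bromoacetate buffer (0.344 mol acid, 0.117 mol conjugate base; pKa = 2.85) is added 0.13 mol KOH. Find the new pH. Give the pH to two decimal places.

OH- converts BrCH2COOH to BrCH2COO-: BrCH2COOH → 0.214 mol, BrCH2COO- → 0.247 mol.
pH = pKa + log([A⁻]/[HA]) = 2.85 + log(0.247/0.214) = 2.85 +0.062

pH = 2.91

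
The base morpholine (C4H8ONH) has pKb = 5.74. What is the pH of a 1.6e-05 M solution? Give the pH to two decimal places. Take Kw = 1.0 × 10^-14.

C4H8ONH + H2O ⇌ C4H8ONH2+ + OH-
Kb = 10^(−5.74) = 1.82 × 10^-6
From the ICE table, Kb = [OH-]²/(1.6e-05 − [OH-]) = 1.82 × 10^-6.
Here C₀/Kb ≈ 8.79, so the small-[OH-] approximation fails. Use the quadratic:
[OH-] = (−Kb + √(Kb² + 4·Kb·C₀))/2 = 4.56 × 10^-6 M
pOH = −log(4.56 × 10^-6) = 5.34; pH = 14.00 − 5.34 = 8.66

pH = 8.66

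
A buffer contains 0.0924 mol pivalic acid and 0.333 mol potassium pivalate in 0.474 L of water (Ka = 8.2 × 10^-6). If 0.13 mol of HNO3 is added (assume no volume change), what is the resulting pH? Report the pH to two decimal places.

pH = 5.05

After neutralization: n((CH3)3CCOOH) = 0.222 mol, n((CH3)3CCOO-) = 0.203 mol.
pKa = −log(8.2 × 10^-6) = 5.086
pH = pKa + log(n_(CH3)3CCOO-/n_(CH3)3CCOOH) = 5.086 + log(0.203/0.222) = 5.086 + (-0.039)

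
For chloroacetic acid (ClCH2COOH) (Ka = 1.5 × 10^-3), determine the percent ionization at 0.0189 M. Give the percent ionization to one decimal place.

ClCH2COOH ⇌ ClCH2COO- + H+; let x = [H+] at equilibrium.
Solve x² + 0.0015x − 2.84e-05 = 0 → x = 4.63 × 10^-3 M
% ionization = x/C₀ × 100% = 4.63 × 10^-3/0.0189 × 100% = 24.5%

24.5%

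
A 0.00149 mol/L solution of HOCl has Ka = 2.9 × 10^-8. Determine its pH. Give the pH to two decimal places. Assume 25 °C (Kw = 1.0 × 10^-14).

pH = 5.18

HOCl ⇌ OCl- + H+
Ka = x²/(0.00149 − x) = 2.9 × 10^-8
Since Ka ≪ C₀, x ≈ √(Ka·C₀) = 6.57 × 10^-6 M.
(x/C₀ = 0.44% < 5%, so the approximation holds.)
pH = −log[H+] = −log(6.57 × 10^-6) = 5.18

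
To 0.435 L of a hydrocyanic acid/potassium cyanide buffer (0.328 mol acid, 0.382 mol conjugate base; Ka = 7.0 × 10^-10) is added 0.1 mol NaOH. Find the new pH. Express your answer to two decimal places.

pH = 9.48

OH- converts HCN to CN-: HCN → 0.228 mol, CN- → 0.482 mol.
pKa = −log(7.0 × 10^-10) = 9.155
pH = pKa + log([A⁻]/[HA]) = 9.155 + log(0.482/0.228) = 9.155 +0.325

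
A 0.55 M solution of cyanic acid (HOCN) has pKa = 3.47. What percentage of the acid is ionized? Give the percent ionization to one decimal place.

2.5%

HOCN ⇌ OCN- + H+; let x = [H+] at equilibrium.
Ka = 10^(−3.47) = 3.39 × 10^-4
x ≈ √(Ka·C₀) = √(3.39 × 10^-4 × 0.55) = 1.37 × 10^-2 M
% ionization = x/C₀ × 100% = 1.37 × 10^-2/0.55 × 100% = 2.5%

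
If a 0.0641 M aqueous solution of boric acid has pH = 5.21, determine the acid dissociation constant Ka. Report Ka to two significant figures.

Ka = 5.9 × 10^-10

[H+] = 10^(-5.21) = 6.17 × 10^-6 M
At equilibrium [HA] = 0.0641 − 6.17 × 10^-6 = 6.41 × 10^-2 M
Ka = [H+][A-]/[HA] = (6.17 × 10^-6)² / 6.41 × 10^-2 = 5.9 × 10^-10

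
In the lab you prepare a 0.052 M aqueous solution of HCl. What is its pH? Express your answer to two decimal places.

HCl is a strong acid and dissociates completely, so [H+] = 0.052 M.
pH = -log(0.052) = 1.28

pH = 1.28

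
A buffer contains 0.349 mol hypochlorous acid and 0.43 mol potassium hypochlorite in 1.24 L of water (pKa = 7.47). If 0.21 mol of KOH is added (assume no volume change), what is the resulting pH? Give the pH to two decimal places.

pH = 8.13

OH- converts HOCl to OCl-: HOCl → 0.139 mol, OCl- → 0.64 mol.
pH = pKa + log(n_OCl-/n_HOCl) = 7.47 + log(0.64/0.139) = 7.47 + (+0.663)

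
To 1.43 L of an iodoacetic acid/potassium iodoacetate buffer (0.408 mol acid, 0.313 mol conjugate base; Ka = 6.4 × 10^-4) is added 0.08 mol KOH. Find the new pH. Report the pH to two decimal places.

pH = 3.27

OH- converts ICH2COOH to ICH2COO-: ICH2COOH → 0.328 mol, ICH2COO- → 0.393 mol.
pKa = −log(6.4 × 10^-4) = 3.194
Henderson–Hasselbalch with mole ratio 0.393/0.328: pH = 3.194 + (+0.079)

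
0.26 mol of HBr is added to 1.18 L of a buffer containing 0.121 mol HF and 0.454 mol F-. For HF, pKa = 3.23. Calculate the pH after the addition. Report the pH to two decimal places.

pH = 2.94

After neutralization: n(HF) = 0.381 mol, n(F-) = 0.194 mol.
Henderson–Hasselbalch with mole ratio 0.194/0.381: pH = 3.23 + (-0.293)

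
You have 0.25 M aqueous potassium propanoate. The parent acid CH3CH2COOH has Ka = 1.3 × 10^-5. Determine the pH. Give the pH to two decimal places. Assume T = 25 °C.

pH = 9.14

CH3CH2COO- is the conjugate base of the weak acid CH3CH2COOH.
Kb = Kw/Ka = 1.0×10^-14 / 1.3 × 10^-5 = 7.69 × 10^-10
Kb = x²/(0.25 − x) = 7.69 × 10^-10
Since Kb ≪ C₀, x ≈ √(Kb·C₀) = 1.39 × 10^-5 M.
pOH = −log(1.39 × 10^-5) = 4.86; pH = 14.00 − 4.86 = 9.14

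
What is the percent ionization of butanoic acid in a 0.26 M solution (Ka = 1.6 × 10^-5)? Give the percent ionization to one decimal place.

CH3(CH2)2COOH ⇌ CH3(CH2)2COO- + H+; let x = [H+] at equilibrium.
x ≈ √(Ka·C₀) = √(1.6 × 10^-5 × 0.26) = 2.04 × 10^-3 M
% ionization = x/C₀ × 100% = 2.04 × 10^-3/0.26 × 100% = 0.8%

0.8%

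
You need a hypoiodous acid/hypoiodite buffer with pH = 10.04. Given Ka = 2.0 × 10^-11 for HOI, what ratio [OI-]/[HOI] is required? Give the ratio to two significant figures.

ratio = 0.22

pKa = -log(2.0 × 10^-11) = 10.699
pH = pKa + log(r) ⇒ log(r) = 10.04 − 10.699 = -0.659
r = [OI-]/[HOI] = 10^(-0.659) = 0.219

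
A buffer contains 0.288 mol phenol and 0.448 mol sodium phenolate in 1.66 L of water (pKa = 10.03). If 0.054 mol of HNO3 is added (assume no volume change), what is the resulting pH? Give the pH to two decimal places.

pH = 10.09

After neutralization: n(C6H5OH) = 0.342 mol, n(C6H5O-) = 0.394 mol.
Henderson–Hasselbalch with mole ratio 0.394/0.342: pH = 10.03 + (+0.061)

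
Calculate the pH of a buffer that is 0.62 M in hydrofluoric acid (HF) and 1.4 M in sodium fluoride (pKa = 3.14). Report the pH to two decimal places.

pH = 3.49

Using pH = pKa + log([base]/[acid]) with [base]/[acid] = 1.4/0.62:
pH = 3.14 + (+0.354) = 3.49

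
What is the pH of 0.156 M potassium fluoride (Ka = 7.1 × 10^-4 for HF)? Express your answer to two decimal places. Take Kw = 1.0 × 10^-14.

F- is the conjugate base of the weak acid HF.
Kb = Kw/Ka = 1.0×10^-14 / 7.1 × 10^-4 = 1.41 × 10^-11
From the ICE table, Kb = [OH-]²/(0.156 − [OH-]) = 1.41 × 10^-11.
Neglecting [OH-] in the denominator: [OH-] = √(1.41 × 10^-11 × 0.156) = 1.48 × 10^-6 M
pOH = −log(1.48 × 10^-6) = 5.83; pH = 14.00 − 5.83 = 8.17

pH = 8.17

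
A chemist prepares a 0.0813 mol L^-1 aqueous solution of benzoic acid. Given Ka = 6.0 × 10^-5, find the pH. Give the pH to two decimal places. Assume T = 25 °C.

C6H5COOH ⇌ C6H5COO- + H+
Ka = x²/(0.0813 − x) = 6.0 × 10^-5
Since Ka ≪ C₀, x ≈ √(Ka·C₀) = 2.21 × 10^-3 M.
(x/C₀ = 2.7% < 5%, so the approximation holds.)
pH = −log(2.21 × 10^-3) = 2.66

pH = 2.66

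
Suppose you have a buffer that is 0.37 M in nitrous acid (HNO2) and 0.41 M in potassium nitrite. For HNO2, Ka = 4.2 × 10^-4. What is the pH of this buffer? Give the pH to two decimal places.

pH = 3.42

pKa = −log(4.2 × 10^-4) = 3.377
Henderson–Hasselbalch: pH = pKa + log([NO2-]/[HNO2]) = 3.377 + log(0.41/0.37)
pH = 3.377 + (+0.045) = 3.42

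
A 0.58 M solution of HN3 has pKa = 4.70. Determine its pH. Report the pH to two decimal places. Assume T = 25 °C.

HN3 ⇌ N3- + H+
Ka = 10^(−4.70) = 2.00 × 10^-5
Ka = x²/(0.58 − x) = 2.00 × 10^-5
Assume x ≪ 0.58: x ≈ √(2.00 × 10^-5 × 0.58) = 3.41 × 10^-3 M
pH = −log(3.41 × 10^-3) = 2.47

pH = 2.47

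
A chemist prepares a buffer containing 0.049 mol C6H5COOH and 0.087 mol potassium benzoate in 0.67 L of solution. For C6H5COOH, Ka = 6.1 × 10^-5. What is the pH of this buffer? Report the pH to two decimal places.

pKa = −log(6.1 × 10^-5) = 4.215
Using pH = pKa + log([base]/[acid]) with [base]/[acid] = 0.087/0.049:
pH = 4.215 + (+0.249) = 4.46

pH = 4.46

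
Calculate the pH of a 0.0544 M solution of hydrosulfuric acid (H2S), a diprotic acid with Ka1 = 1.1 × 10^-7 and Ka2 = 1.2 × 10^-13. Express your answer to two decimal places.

pH = 4.11

Since Ka1 ≫ Ka2, the first ionization dominates [H+].
Ka1 = x²/(0.0544 − x) = 1.1 × 10^-7
x ≈ √(1.1 × 10^-7 × 0.0544) = 7.74 × 10^-5 M
pH = −log(7.74 × 10^-5) = 4.11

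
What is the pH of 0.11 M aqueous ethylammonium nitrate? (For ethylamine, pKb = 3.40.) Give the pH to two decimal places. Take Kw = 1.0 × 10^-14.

pH = 5.78

C2H5NH3+ is the conjugate acid of the weak base C2H5NH2.
Kb = 10^(−3.40) = 3.98 × 10^-4
Ka = Kw/Kb = 1.0×10^-14 / 3.98 × 10^-4 = 2.51 × 10^-11
Let x = [H+] at equilibrium. Ka = x²/(0.11 − x).
Assume x ≪ 0.11: x ≈ √(2.51 × 10^-11 × 0.11) = 1.66 × 10^-6 M
Check: 0.0015% ionized — well under 5%, approximation valid.
pH = −log(1.66 × 10^-6) = 5.78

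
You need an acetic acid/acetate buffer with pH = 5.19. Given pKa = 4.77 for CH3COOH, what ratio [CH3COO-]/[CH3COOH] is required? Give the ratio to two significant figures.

ratio = 2.6

pH = pKa + log(r) ⇒ log(r) = 5.19 − 4.77 = +0.42
r = [CH3COO-]/[CH3COOH] = 10^(+0.42) = 2.63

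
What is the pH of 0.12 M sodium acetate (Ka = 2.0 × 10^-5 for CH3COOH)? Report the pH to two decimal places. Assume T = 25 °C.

pH = 8.89

CH3COO- is the conjugate base of the weak acid CH3COOH.
Kb = Kw/Ka = 1.0×10^-14 / 2.0 × 10^-5 = 5.00 × 10^-10
From the ICE table, Kb = x²/(0.12 − x) = 5.00 × 10^-10.
Since Kb ≪ C₀, x ≈ √(Kb·C₀) = 7.75 × 10^-6 M.
Check: 0.0065% ionized — well under 5%, approximation valid.
pOH = 5.11, so pH = 14.00 − pOH = 8.89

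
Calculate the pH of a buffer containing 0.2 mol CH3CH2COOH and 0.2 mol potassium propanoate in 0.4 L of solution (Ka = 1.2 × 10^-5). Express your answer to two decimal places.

pH = 4.92

pKa = −log(1.2 × 10^-5) = 4.921
Henderson–Hasselbalch: pH = pKa + log([CH3CH2COO-]/[CH3CH2COOH]) = 4.921 + log(0.2/0.2)
pH = 4.921 + (+0.000) = 4.92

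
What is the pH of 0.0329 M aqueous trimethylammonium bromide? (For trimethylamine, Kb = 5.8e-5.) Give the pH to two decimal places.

(CH3)3NH+ is the conjugate acid of the weak base (CH3)3N.
Ka = Kw/Kb = 1.0×10^-14 / 5.8 × 10^-5 = 1.72 × 10^-10
From the ICE table, Ka = [H+]²/(0.0329 − [H+]) = 1.72 × 10^-10.
Assume [H+] ≪ 0.0329: [H+] ≈ √(1.72 × 10^-10 × 0.0329) = 2.38 × 10^-6 M
pH = −log(2.38 × 10^-6) = 5.62

pH = 5.62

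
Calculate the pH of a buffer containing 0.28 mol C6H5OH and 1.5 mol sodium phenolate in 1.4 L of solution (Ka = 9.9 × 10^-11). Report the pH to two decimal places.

pKa = −log(9.9 × 10^-11) = 10.004
Henderson–Hasselbalch: pH = pKa + log([C6H5O-]/[C6H5OH]) = 10.004 + log(1.5/0.28)
pH = 10.004 + (+0.729) = 10.73

pH = 10.73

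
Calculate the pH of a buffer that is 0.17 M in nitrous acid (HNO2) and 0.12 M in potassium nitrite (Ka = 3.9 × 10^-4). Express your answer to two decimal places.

pKa = −log(3.9 × 10^-4) = 3.409
pH = pKa + log([A⁻]/[HA]) = 3.409 + log(0.12/0.17)
pH = 3.409 + (-0.151) = 3.26

pH = 3.26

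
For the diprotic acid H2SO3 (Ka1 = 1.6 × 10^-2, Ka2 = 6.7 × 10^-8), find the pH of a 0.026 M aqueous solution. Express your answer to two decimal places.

pH = 1.86

Since Ka1 ≫ Ka2, the first ionization dominates [H+].
Ka1 = x²/(0.026 − x) = 1.6 × 10^-2
Solving the quadratic: x = (−Ka1 + √(Ka1² + 4·Ka1·C₀))/2 = 1.39 × 10^-2 M
pH = −log(1.39 × 10^-2) = 1.86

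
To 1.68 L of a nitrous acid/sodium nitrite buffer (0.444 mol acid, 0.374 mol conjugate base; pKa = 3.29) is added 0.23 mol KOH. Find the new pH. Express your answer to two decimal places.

pH = 3.74

After neutralization: n(HNO2) = 0.214 mol, n(NO2-) = 0.604 mol.
pH = pKa + log([A⁻]/[HA]) = 3.29 + log(0.604/0.214) = 3.29 +0.451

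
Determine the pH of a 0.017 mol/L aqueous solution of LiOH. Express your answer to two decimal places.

pH = 12.23

LiOH is a strong base; [OH-] = 0.017 M.
pOH = -log(0.017) = 1.77
pH = 14.00 - 1.77 = 12.23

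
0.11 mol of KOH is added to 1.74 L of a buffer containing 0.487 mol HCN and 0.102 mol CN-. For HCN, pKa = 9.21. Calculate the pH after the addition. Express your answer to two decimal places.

OH- converts HCN to CN-: HCN → 0.377 mol, CN- → 0.212 mol.
pH = pKa + log(n_CN-/n_HCN) = 9.21 + log(0.212/0.377) = 9.21 + (-0.250)

pH = 8.96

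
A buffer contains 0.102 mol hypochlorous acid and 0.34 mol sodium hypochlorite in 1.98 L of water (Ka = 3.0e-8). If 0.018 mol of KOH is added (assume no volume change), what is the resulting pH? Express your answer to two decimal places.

After neutralization: n(HOCl) = 0.084 mol, n(OCl-) = 0.358 mol.
pKa = −log(3.0 × 10^-8) = 7.523
pH = pKa + log([A⁻]/[HA]) = 7.523 + log(0.358/0.084) = 7.523 +0.630

pH = 8.15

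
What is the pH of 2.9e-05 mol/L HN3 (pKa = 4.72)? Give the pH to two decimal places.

pH = 4.80

HN3 ⇌ N3- + H+
Ka = 10^(−4.72) = 1.91 × 10^-5
From the ICE table, Ka = [H+]²/(2.9e-05 − [H+]) = 1.91 × 10^-5.
Here C₀/Ka ≈ 1.52, so the small-[H+] approximation fails. Use the quadratic:
[H+] = [−1.91e-05 + √(1.91e-05² + 2.22e-09)]/2 = 1.58 × 10^-5 M
pH = −log[H+] = −log(1.58 × 10^-5) = 4.80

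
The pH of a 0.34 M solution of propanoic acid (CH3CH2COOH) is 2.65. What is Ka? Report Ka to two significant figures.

[H+] = 10^(-2.65) = 2.24 × 10^-3 M
At equilibrium [HA] = 0.34 − 2.24 × 10^-3 = 3.38 × 10^-1 M
Ka = [H+][A-]/[HA] = (2.24 × 10^-3)² / 3.38 × 10^-1 = 1.5 × 10^-5

Ka = 1.5 × 10^-5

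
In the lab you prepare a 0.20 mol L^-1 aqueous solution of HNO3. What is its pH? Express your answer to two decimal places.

HNO3 is a strong acid and dissociates completely, so [H+] = 0.20 M.
pH = -log(0.2) = 0.70

pH = 0.70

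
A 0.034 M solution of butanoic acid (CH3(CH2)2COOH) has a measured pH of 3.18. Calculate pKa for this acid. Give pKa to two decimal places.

pKa = 4.88

[H+] = 10^(-3.18) = 6.61 × 10^-4 M
At equilibrium [HA] = 0.034 − 6.61 × 10^-4 = 3.33 × 10^-2 M
Ka = [H+][A-]/[HA] = (6.61 × 10^-4)² / 3.33 × 10^-2 = 1.31 × 10^-5
pKa = -log(1.31 × 10^-5) = 4.88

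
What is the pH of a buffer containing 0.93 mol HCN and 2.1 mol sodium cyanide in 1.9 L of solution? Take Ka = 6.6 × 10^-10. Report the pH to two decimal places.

pKa = −log(6.6 × 10^-10) = 9.180
Using pH = pKa + log([base]/[acid]) with [base]/[acid] = 2.1/0.93:
pH = 9.180 + (+0.354) = 9.53

pH = 9.53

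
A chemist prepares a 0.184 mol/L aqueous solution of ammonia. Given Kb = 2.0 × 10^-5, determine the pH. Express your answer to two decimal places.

pH = 11.28

NH3 + H2O ⇌ NH4+ + OH-
Kb = x²/(0.184 − x) = 2.0 × 10^-5
Neglecting x in the denominator: x = √(2.0 × 10^-5 × 0.184) = 1.92 × 10^-3 M
(x/C₀ = 1% < 5%, so the approximation holds.)
pOH = 2.72, so pH = 14.00 − pOH = 11.28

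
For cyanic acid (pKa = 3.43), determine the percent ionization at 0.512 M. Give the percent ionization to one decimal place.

2.7%

HOCN ⇌ OCN- + H+; let x = [H+] at equilibrium.
Ka = 10^(−3.43) = 3.72 × 10^-4
x ≈ √(Ka·C₀) = √(3.72 × 10^-4 × 0.512) = 1.38 × 10^-2 M
Fraction ionized = 1.38 × 10^-2 / 0.512 = 0.0270 → 2.7%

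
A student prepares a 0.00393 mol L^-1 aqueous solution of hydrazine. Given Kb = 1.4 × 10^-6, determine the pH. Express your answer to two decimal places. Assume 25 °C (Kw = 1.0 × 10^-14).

pH = 9.87

N2H4 + H2O ⇌ N2H5+ + OH-
Kb = [OH-]²/(0.00393 − [OH-]) = 1.4 × 10^-6
Assume [OH-] ≪ 0.00393: [OH-] ≈ √(1.4 × 10^-6 × 0.00393) = 7.42 × 10^-5 M
([OH-]/C₀ = 1.9% < 5%, so the approximation holds.)
pOH = −log(7.42 × 10^-5) = 4.13; pH = 14.00 − 4.13 = 9.87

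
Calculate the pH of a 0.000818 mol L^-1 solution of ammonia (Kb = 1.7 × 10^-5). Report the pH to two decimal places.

NH3 + H2O ⇌ NH4+ + OH-
From the ICE table, Kb = [OH-]²/(0.000818 − [OH-]) = 1.7 × 10^-5.
[OH-] is not negligible relative to C₀; solve [OH-]² + 1.7e-05·[OH-] − 1.39e-08 = 0.
[OH-] = [−1.7e-05 + √(1.7e-05² + 5.56e-08)]/2 = 1.10 × 10^-4 M
pOH = −log(1.10 × 10^-4) = 3.96; pH = 14.00 − 3.96 = 10.04

pH = 10.04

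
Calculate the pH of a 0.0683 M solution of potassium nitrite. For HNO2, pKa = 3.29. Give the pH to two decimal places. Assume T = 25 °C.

pH = 8.06

NO2- is the conjugate base of the weak acid HNO2.
Ka = 10^(−3.29) = 5.13 × 10^-4
Kb = Kw/Ka = 1.0×10^-14 / 5.13 × 10^-4 = 1.95 × 10^-11
From the ICE table, Kb = [OH-]²/(0.0683 − [OH-]) = 1.95 × 10^-11.
Neglecting [OH-] in the denominator: [OH-] = √(1.95 × 10^-11 × 0.0683) = 1.15 × 10^-6 M
pOH = 5.94, so pH = 14.00 − pOH = 8.06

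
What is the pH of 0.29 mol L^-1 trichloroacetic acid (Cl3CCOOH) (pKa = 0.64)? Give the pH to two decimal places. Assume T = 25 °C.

pH = 0.78

Cl3CCOOH ⇌ Cl3CCOO- + H+
Ka = 10^(−0.64) = 2.29 × 10^-1
Ka = [H+]²/(0.29 − [H+]) = 2.29 × 10^-1
The 5% rule fails; solving [H+]² + Ka·[H+] − Ka·C₀ = 0 exactly:
[H+] = [−0.229 + √(0.229² + 0.266)]/2 = 1.67 × 10^-1 M
pH = −log[H+] = −log(1.67 × 10^-1) = 0.78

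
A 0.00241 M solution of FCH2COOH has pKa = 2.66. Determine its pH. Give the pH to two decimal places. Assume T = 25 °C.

pH = 2.84

FCH2COOH ⇌ FCH2COO- + H+
Ka = 10^(−2.66) = 2.19 × 10^-3
Let x = [H+] at equilibrium. Ka = x²/(0.00241 − x).
The 5% rule fails; solving x² + Ka·x − Ka·C₀ = 0 exactly:
x = (−Ka + √(Ka² + 4·Ka·C₀))/2 = 1.45 × 10^-3 M
pH = −log[H+] = −log(1.45 × 10^-3) = 2.84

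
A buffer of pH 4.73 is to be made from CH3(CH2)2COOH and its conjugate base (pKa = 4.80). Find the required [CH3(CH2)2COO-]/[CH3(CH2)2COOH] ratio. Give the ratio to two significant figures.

pH = pKa + log(r) ⇒ log(r) = 4.73 − 4.80 = -0.07
r = [CH3(CH2)2COO-]/[CH3(CH2)2COOH] = 10^(-0.07) = 0.851

ratio = 0.85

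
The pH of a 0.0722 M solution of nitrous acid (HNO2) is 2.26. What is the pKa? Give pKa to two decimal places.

pKa = 3.34

[H+] = 10^(-2.26) = 5.50 × 10^-3 M
At equilibrium [HA] = 0.0722 − 5.50 × 10^-3 = 6.67 × 10^-2 M
Ka = [H+][A-]/[HA] = (5.50 × 10^-3)² / 6.67 × 10^-2 = 4.54 × 10^-4
pKa = -log(4.54 × 10^-4) = 3.34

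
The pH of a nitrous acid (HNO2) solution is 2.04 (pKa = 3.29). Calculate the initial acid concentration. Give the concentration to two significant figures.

[H+] = 10^(-2.04) = 9.12 × 10^-3 M = x
Ka = 10^(−3.29) = 5.13 × 10^-4
Ka = x²/(C₀ − x) ⇒ C₀ = x + x²/Ka
C₀ = 9.12 × 10^-3 + (9.12 × 10^-3)²/(5.13 × 10^-4) = 1.71 × 10^-1 M

C₀ = 1.7 × 10^-1 M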